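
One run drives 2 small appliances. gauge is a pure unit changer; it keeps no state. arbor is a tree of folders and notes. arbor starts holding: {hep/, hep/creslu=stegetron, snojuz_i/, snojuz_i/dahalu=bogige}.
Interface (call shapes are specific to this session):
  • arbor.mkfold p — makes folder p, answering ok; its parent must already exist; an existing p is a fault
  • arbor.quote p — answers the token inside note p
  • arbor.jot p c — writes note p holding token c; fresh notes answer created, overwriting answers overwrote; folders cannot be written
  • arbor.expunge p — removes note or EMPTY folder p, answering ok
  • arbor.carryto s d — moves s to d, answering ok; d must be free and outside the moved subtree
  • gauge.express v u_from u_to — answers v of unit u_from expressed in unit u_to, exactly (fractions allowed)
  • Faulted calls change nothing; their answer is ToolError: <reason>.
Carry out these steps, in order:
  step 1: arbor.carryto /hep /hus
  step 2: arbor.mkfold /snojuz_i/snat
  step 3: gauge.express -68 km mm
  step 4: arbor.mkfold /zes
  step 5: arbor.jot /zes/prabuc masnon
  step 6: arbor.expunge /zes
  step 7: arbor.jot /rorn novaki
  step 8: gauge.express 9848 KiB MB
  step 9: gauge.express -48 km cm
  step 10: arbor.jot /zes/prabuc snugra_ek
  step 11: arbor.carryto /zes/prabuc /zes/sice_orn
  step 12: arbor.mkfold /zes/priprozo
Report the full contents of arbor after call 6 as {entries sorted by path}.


Answer: {hus/, hus/creslu=stegetron, snojuz_i/, snojuz_i/dahalu=bogige, snojuz_i/snat/, zes/, zes/prabuc=masnon}

Derivation:
·→ arbor.carryto(s=/hep, d=/hus)
·← ok
·→ arbor.mkfold(p=/snojuz_i/snat)
·← ok
·→ gauge.express(v=-68, u_from=km, u_to=mm)
·← -68000000
·→ arbor.mkfold(p=/zes)
·← ok
·→ arbor.jot(p=/zes/prabuc, c=masnon)
·← created
·→ arbor.expunge(p=/zes)
·← ToolError: not empty
·→ arbor.jot(p=/rorn, c=novaki)
·← created
·→ gauge.express(v=9848, u_from=KiB, u_to=MB)
·← 157568/15625
·→ gauge.express(v=-48, u_from=km, u_to=cm)
·← -4800000
·→ arbor.jot(p=/zes/prabuc, c=snugra_ek)
·← overwrote
·→ arbor.carryto(s=/zes/prabuc, d=/zes/sice_orn)
·← ok
·→ arbor.mkfold(p=/zes/priprozo)
·← ok


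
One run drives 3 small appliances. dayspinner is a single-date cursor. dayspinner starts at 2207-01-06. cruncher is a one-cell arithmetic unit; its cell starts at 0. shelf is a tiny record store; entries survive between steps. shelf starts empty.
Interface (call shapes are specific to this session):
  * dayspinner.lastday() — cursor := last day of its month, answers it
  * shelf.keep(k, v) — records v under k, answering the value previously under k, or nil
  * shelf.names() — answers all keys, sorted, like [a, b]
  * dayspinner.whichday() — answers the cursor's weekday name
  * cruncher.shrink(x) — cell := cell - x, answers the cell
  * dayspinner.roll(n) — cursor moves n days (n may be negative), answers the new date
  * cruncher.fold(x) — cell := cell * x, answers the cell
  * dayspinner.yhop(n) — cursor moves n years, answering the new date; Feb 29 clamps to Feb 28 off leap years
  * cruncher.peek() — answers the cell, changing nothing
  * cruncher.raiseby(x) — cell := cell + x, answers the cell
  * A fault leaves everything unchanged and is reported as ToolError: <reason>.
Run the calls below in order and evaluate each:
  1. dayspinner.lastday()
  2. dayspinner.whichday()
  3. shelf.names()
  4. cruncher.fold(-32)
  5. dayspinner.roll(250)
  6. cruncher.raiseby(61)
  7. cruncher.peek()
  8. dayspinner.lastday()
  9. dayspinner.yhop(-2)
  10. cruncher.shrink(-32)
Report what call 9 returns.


Answer: 2205-10-31

Derivation:
I run dayspinner.lastday(), → 2207-01-31.
Calling dayspinner.whichday, giving Saturday.
Calling shelf.names, giving [].
Invoking cruncher.fold on x='-32', yielding 0.
Using dayspinner.roll on n='250', → 2207-10-08.
I call cruncher.raiseby on x='61', — result: 61.
Then cruncher.peek(): 61.
Then dayspinner.lastday(), and observe 2207-10-31.
I use dayspinner.yhop on n='-2', yielding 2205-10-31.
I try cruncher.shrink on x='-32': 93.


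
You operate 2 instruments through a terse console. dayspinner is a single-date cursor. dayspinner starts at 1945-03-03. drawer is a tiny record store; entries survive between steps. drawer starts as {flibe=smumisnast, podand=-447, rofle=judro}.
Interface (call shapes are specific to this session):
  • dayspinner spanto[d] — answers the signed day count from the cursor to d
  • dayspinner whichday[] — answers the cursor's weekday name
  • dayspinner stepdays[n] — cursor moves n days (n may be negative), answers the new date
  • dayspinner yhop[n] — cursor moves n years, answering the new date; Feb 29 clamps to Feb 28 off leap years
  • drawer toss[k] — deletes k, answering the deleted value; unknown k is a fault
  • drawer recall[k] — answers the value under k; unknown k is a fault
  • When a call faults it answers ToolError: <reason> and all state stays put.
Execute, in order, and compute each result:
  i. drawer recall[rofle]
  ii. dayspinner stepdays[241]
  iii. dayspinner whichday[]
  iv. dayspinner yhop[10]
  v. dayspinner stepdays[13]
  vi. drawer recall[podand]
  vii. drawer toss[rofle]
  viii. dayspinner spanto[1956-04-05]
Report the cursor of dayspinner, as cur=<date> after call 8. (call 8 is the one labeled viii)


Answer: cur=1955-11-12

Derivation:
·→ drawer recall(rofle)
·← judro
·→ dayspinner stepdays(241)
·← 1945-10-30
·→ dayspinner whichday()
·← Tuesday
·→ dayspinner yhop(10)
·← 1955-10-30
·→ dayspinner stepdays(13)
·← 1955-11-12
·→ drawer recall(podand)
·← -447
·→ drawer toss(rofle)
·← judro
·→ dayspinner spanto(1956-04-05)
·← 145


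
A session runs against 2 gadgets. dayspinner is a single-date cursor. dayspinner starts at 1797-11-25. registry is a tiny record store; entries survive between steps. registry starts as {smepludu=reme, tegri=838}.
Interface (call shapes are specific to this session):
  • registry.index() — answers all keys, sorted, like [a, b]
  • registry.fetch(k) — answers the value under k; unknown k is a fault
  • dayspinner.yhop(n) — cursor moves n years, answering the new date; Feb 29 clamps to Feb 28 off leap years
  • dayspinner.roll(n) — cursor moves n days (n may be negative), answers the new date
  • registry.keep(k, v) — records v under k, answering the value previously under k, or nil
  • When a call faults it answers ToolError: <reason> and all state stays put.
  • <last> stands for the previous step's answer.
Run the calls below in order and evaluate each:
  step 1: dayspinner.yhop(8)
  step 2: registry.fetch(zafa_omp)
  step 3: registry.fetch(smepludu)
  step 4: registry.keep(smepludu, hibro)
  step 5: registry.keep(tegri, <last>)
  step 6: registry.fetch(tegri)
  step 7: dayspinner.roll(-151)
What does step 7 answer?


;; dayspinner.yhop(n=8) : 1805-11-25
;; registry.fetch(k=zafa_omp) : ToolError: no such key zafa_omp
;; registry.fetch(k=smepludu) : reme
;; registry.keep(k=smepludu, v=hibro) : reme
;; registry.keep(k=tegri, v=<last>) : 838
;; registry.fetch(k=tegri) : reme
;; dayspinner.roll(n=-151) : 1805-06-27

Answer: 1805-06-27


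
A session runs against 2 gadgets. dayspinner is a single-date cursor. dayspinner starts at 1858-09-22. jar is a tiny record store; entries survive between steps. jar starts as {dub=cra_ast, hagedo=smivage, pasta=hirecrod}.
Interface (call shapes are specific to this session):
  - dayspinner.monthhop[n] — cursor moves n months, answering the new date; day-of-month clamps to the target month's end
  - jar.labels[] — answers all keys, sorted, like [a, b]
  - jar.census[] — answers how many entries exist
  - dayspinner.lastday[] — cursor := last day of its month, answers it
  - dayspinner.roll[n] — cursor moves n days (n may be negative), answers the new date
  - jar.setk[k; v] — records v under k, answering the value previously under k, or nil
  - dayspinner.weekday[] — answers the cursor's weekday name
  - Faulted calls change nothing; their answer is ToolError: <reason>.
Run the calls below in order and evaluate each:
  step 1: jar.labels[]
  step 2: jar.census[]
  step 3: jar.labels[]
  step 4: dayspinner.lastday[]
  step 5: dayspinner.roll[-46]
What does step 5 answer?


Answer: 1858-08-15

Derivation:
Do: jar.labels[]
See: [dub, hagedo, pasta]
Do: jar.census[]
See: 3
Do: jar.labels[]
See: [dub, hagedo, pasta]
Do: dayspinner.lastday[]
See: 1858-09-30
Do: dayspinner.roll[n=-46]
See: 1858-08-15


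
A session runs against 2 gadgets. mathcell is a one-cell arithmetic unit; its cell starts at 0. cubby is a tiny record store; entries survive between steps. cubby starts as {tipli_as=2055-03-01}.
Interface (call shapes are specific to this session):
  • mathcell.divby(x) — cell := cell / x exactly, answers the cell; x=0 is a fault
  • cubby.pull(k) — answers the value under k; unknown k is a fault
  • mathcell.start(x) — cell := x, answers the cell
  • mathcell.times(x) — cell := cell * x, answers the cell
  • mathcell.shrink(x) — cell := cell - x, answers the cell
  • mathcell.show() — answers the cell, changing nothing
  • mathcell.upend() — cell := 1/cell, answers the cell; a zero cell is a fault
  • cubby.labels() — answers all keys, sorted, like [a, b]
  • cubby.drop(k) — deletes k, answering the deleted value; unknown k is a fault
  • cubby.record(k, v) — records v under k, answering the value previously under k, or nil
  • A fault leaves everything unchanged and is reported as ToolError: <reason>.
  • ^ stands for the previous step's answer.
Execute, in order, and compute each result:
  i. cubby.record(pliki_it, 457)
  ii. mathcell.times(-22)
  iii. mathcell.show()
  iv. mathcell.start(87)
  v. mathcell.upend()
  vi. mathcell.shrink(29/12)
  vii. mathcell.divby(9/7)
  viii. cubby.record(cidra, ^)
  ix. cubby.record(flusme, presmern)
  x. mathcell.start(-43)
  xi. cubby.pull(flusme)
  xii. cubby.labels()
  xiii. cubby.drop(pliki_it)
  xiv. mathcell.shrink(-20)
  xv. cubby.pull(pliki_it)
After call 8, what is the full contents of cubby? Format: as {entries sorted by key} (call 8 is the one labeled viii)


Answer: {cidra=-217/116, pliki_it=457, tipli_as=2055-03-01}

Derivation:
Step: cubby.record[k=pliki_it; v=457]
Result: nil
Step: mathcell.times[x=-22]
Result: 0
Step: mathcell.show[]
Result: 0
Step: mathcell.start[x=87]
Result: 87
Step: mathcell.upend[]
Result: 1/87
Step: mathcell.shrink[x=29/12]
Result: -279/116
Step: mathcell.divby[x=9/7]
Result: -217/116
Step: cubby.record[k=cidra; v=^]
Result: nil
Step: cubby.record[k=flusme; v=presmern]
Result: nil
Step: mathcell.start[x=-43]
Result: -43
Step: cubby.pull[k=flusme]
Result: presmern
Step: cubby.labels[]
Result: [cidra, flusme, pliki_it, tipli_as]
Step: cubby.drop[k=pliki_it]
Result: 457
Step: mathcell.shrink[x=-20]
Result: -23
Step: cubby.pull[k=pliki_it]
Result: ToolError: no such key pliki_it


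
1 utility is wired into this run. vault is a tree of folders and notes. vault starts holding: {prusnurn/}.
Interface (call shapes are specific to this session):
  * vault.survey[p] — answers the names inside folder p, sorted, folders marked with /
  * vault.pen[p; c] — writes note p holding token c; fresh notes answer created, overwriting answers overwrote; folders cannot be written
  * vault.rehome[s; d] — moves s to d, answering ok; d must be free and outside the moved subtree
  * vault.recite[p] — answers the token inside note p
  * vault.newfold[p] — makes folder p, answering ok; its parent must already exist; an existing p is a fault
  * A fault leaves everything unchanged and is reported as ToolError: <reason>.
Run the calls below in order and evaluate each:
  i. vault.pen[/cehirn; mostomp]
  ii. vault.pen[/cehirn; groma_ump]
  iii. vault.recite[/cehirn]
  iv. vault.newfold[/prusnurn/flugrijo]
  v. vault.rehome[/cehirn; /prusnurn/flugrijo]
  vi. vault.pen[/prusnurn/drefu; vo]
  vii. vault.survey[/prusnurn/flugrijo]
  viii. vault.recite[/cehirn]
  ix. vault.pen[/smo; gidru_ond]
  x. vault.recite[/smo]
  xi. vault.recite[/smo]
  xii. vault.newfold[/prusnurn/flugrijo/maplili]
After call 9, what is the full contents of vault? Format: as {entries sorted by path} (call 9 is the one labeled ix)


Answer: {cehirn=groma_ump, prusnurn/, prusnurn/drefu=vo, prusnurn/flugrijo/, smo=gidru_ond}

Derivation:
→ pen(p='/cehirn', c='mostomp')
← created
→ pen(p='/cehirn', c='groma_ump')
← overwrote
→ recite(p='/cehirn')
← groma_ump
→ newfold(p='/prusnurn/flugrijo')
← ok
→ rehome(s='/cehirn', d='/prusnurn/flugrijo')
← ToolError: exists
→ pen(p='/prusnurn/drefu', c='vo')
← created
→ survey(p='/prusnurn/flugrijo')
← []
→ recite(p='/cehirn')
← groma_ump
→ pen(p='/smo', c='gidru_ond')
← created
→ recite(p='/smo')
← gidru_ond
→ recite(p='/smo')
← gidru_ond
→ newfold(p='/prusnurn/flugrijo/maplili')
← ok


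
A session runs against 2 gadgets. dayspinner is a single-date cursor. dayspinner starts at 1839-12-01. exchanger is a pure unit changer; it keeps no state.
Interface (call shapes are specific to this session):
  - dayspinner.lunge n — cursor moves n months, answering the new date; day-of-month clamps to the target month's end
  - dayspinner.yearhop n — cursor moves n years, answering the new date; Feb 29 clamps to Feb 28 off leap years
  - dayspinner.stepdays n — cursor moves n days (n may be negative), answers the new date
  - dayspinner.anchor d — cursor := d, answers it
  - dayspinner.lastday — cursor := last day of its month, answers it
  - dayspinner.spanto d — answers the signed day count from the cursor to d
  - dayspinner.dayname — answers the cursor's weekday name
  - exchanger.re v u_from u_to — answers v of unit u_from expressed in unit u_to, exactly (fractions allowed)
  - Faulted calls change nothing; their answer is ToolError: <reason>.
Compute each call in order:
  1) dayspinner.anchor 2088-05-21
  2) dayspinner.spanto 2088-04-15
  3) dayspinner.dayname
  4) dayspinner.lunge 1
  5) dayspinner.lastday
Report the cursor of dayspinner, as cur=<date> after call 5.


→ anchor(2088-05-21)
← 2088-05-21
→ spanto(2088-04-15)
← -36
→ dayname()
← Friday
→ lunge(1)
← 2088-06-21
→ lastday()
← 2088-06-30

Answer: cur=2088-06-30


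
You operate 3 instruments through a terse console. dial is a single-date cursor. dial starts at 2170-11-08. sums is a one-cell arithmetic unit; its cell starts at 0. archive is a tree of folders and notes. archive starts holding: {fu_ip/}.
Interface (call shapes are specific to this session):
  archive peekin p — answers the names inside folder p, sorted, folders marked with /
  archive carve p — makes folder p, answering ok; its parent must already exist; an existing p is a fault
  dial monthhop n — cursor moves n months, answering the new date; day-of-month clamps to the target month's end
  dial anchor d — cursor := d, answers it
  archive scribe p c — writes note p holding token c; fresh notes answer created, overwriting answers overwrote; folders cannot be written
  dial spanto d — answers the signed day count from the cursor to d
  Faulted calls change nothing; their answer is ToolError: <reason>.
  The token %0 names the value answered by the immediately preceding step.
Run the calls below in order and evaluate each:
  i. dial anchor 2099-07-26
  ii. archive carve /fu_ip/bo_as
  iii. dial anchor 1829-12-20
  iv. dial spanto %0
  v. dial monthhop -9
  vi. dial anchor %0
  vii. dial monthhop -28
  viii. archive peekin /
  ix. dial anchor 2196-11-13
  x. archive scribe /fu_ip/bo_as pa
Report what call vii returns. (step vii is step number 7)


>>> dial anchor 2099-07-26
[out] 2099-07-26
>>> archive carve /fu_ip/bo_as
[out] ok
>>> dial anchor 1829-12-20
[out] 1829-12-20
>>> dial spanto %0
[out] 0
>>> dial monthhop -9
[out] 1829-03-20
>>> dial anchor %0
[out] 1829-03-20
>>> dial monthhop -28
[out] 1826-11-20
>>> archive peekin /
[out] [fu_ip/]
>>> dial anchor 2196-11-13
[out] 2196-11-13
>>> archive scribe /fu_ip/bo_as pa
[out] ToolError: is a directory

Answer: 1826-11-20


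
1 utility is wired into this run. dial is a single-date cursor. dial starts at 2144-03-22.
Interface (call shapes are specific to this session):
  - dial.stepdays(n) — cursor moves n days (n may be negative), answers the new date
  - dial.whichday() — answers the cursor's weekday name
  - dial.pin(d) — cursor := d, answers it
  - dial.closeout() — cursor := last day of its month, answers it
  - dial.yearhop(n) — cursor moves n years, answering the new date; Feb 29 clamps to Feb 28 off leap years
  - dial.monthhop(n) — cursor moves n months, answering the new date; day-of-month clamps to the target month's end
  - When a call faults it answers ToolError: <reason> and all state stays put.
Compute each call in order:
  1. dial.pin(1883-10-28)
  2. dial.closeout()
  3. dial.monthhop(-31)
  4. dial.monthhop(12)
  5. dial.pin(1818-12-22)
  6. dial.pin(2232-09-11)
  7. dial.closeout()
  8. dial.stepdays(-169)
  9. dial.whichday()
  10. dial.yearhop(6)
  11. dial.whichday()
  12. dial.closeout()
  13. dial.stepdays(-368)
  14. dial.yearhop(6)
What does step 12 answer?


# 1. pin(d→1883-10-28) => 1883-10-28
# 2. closeout() => 1883-10-31
# 3. monthhop(n→-31) => 1881-03-31
# 4. monthhop(n→12) => 1882-03-31
# 5. pin(d→1818-12-22) => 1818-12-22
# 6. pin(d→2232-09-11) => 2232-09-11
# 7. closeout() => 2232-09-30
# 8. stepdays(n→-169) => 2232-04-14
# 9. whichday() => Saturday
# 10. yearhop(n→6) => 2238-04-14
# 11. whichday() => Saturday
# 12. closeout() => 2238-04-30
# 13. stepdays(n→-368) => 2237-04-27
# 14. yearhop(n→6) => 2243-04-27

Answer: 2238-04-30


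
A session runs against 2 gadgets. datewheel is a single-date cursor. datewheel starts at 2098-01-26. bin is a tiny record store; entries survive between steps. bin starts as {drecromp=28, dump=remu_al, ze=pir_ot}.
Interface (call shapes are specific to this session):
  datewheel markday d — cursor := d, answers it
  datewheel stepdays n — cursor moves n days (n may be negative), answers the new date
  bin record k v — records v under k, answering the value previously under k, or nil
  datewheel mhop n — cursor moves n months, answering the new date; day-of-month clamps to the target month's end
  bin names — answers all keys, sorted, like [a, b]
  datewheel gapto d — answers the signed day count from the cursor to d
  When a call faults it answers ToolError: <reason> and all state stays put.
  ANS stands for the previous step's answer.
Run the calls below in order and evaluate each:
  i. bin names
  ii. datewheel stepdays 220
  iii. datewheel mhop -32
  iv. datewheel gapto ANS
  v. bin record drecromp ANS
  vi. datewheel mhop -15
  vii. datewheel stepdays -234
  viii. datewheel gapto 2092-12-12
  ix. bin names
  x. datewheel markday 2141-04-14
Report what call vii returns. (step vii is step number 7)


-- 1. bin names() -> [drecromp, dump, ze]
-- 2. datewheel stepdays(n=220) -> 2098-09-03
-- 3. datewheel mhop(n=-32) -> 2096-01-03
-- 4. datewheel gapto(d=ANS) -> 0
-- 5. bin record(k=drecromp, v=ANS) -> 28
-- 6. datewheel mhop(n=-15) -> 2094-10-03
-- 7. datewheel stepdays(n=-234) -> 2094-02-11
-- 8. datewheel gapto(d=2092-12-12) -> -426
-- 9. bin names() -> [drecromp, dump, ze]
-- 10. datewheel markday(d=2141-04-14) -> 2141-04-14

Answer: 2094-02-11


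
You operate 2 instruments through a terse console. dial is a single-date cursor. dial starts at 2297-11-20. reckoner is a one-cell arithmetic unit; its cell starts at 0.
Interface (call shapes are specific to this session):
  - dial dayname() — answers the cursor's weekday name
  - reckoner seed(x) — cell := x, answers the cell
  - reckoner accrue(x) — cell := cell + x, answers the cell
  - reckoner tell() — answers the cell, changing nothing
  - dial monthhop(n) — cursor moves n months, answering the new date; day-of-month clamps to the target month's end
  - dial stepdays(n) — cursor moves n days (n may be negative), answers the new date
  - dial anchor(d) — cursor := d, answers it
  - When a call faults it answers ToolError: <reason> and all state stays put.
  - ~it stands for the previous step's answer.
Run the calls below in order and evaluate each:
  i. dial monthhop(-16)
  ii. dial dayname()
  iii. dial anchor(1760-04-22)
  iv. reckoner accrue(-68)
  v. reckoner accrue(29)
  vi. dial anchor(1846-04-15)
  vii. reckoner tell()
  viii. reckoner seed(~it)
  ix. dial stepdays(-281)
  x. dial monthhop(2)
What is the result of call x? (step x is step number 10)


→ dial monthhop(n='-16')
← 2296-07-20
→ dial dayname()
← Monday
→ dial anchor(d='1760-04-22')
← 1760-04-22
→ reckoner accrue(x='-68')
← -68
→ reckoner accrue(x='29')
← -39
→ dial anchor(d='1846-04-15')
← 1846-04-15
→ reckoner tell()
← -39
→ reckoner seed(x='~it')
← -39
→ dial stepdays(n='-281')
← 1845-07-08
→ dial monthhop(n='2')
← 1845-09-08

Answer: 1845-09-08


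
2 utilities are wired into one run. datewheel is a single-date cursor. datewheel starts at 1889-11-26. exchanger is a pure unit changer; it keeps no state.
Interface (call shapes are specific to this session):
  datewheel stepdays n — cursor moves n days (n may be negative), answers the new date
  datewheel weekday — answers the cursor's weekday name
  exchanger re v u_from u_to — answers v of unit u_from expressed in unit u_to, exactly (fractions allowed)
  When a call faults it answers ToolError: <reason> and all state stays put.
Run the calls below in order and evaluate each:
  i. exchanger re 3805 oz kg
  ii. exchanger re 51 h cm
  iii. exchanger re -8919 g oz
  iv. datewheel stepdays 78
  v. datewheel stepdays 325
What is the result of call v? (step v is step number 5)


Answer: 1891-01-03

Derivation:
·→ exchanger re(3805, oz, kg)
·← 34518379357/320000000
·→ exchanger re(51, h, cm)
·← ToolError: incompatible units
·→ exchanger re(-8919, g, oz)
·← -14270400000/45359237
·→ datewheel stepdays(78)
·← 1890-02-12
·→ datewheel stepdays(325)
·← 1891-01-03


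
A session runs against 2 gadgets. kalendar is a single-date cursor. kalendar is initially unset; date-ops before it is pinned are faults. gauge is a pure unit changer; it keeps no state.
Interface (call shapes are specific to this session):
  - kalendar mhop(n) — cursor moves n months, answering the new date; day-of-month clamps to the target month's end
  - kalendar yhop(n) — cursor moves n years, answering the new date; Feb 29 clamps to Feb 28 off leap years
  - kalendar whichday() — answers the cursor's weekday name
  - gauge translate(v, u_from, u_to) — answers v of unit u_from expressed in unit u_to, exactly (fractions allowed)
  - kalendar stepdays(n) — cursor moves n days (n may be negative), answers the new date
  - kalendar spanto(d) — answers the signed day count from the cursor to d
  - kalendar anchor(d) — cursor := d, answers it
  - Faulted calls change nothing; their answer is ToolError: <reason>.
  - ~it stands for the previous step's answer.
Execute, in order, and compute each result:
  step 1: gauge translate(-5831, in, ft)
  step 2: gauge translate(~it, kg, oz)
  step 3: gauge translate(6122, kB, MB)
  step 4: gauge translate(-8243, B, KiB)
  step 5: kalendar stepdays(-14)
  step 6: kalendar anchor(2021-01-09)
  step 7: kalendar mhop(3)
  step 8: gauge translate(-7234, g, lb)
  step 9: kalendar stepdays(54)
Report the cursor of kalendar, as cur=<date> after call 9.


Answer: cur=2021-06-02

Derivation:
% 1. gauge translate(v→-5831, u_from→in, u_to→ft) => -5831/12
% 2. gauge translate(v→~it, u_from→kg, u_to→oz) => -333200000000/19439673
% 3. gauge translate(v→6122, u_from→kB, u_to→MB) => 3061/500
% 4. gauge translate(v→-8243, u_from→B, u_to→KiB) => -8243/1024
% 5. kalendar stepdays(n→-14) => ToolError: no date set
% 6. kalendar anchor(d→2021-01-09) => 2021-01-09
% 7. kalendar mhop(n→3) => 2021-04-09
% 8. gauge translate(v→-7234, u_from→g, u_to→lb) => -723400000/45359237
% 9. kalendar stepdays(n→54) => 2021-06-02


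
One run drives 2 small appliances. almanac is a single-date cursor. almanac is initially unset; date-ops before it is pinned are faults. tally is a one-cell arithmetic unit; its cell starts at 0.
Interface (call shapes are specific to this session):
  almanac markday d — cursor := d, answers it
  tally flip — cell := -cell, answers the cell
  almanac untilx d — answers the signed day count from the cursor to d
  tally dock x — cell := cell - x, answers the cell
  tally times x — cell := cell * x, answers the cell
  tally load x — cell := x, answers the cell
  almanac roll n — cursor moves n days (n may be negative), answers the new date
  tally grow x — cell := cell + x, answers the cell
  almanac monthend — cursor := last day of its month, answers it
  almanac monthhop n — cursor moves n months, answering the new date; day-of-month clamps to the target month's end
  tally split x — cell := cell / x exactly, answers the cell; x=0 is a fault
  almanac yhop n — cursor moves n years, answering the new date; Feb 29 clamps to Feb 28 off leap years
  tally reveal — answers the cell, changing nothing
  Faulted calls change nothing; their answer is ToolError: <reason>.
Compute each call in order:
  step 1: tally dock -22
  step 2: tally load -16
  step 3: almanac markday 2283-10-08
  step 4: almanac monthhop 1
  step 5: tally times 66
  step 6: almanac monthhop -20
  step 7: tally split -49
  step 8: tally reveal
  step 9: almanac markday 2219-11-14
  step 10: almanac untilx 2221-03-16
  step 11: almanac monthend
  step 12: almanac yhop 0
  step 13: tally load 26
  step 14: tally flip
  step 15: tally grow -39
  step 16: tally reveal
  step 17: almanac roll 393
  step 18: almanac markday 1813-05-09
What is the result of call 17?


$ tally dock x→-22
  22
$ tally load x→-16
  -16
$ almanac markday d→2283-10-08
  2283-10-08
$ almanac monthhop n→1
  2283-11-08
$ tally times x→66
  -1056
$ almanac monthhop n→-20
  2282-03-08
$ tally split x→-49
  1056/49
$ tally reveal
  1056/49
$ almanac markday d→2219-11-14
  2219-11-14
$ almanac untilx d→2221-03-16
  488
$ almanac monthend
  2219-11-30
$ almanac yhop n→0
  2219-11-30
$ tally load x→26
  26
$ tally flip
  -26
$ tally grow x→-39
  -65
$ tally reveal
  -65
$ almanac roll n→393
  2220-12-27
$ almanac markday d→1813-05-09
  1813-05-09

Answer: 2220-12-27


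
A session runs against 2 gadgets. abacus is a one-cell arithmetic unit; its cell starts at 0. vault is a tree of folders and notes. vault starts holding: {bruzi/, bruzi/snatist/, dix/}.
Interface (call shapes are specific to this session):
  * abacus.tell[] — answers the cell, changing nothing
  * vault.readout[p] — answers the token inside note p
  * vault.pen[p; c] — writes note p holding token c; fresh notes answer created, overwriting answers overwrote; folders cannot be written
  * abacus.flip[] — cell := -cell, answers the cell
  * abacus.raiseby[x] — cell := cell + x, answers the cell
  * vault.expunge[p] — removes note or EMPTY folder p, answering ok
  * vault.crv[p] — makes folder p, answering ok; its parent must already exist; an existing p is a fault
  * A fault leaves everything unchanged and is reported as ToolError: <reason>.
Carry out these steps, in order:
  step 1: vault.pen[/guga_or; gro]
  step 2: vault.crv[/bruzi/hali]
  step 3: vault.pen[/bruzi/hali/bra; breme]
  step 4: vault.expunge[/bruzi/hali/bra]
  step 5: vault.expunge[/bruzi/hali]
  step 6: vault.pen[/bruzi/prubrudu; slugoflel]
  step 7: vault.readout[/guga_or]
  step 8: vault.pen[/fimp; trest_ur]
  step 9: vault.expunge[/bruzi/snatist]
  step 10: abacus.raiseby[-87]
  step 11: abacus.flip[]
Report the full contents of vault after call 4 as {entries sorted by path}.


Answer: {bruzi/, bruzi/hali/, bruzi/snatist/, dix/, guga_or=gro}

Derivation:
Next I call vault.pen with p→/guga_or, c→gro, and get created.
I run vault.crv with p→/bruzi/hali, yielding ok.
Invoking vault.pen with p→/bruzi/hali/bra, c→breme, and get created.
I use vault.expunge with p→/bruzi/hali/bra, and observe ok.
Invoking vault.expunge with p→/bruzi/hali, which returns ok.
Invoking vault.pen with p→/bruzi/prubrudu, c→slugoflel, which returns created.
I try vault.readout with p→/guga_or, → gro.
I invoke vault.pen with p→/fimp, c→trest_ur, and get created.
Then vault.expunge with p→/bruzi/snatist: ok.
I call abacus.raiseby with x→-87, and observe -87.
I try abacus.flip(), yielding 87.


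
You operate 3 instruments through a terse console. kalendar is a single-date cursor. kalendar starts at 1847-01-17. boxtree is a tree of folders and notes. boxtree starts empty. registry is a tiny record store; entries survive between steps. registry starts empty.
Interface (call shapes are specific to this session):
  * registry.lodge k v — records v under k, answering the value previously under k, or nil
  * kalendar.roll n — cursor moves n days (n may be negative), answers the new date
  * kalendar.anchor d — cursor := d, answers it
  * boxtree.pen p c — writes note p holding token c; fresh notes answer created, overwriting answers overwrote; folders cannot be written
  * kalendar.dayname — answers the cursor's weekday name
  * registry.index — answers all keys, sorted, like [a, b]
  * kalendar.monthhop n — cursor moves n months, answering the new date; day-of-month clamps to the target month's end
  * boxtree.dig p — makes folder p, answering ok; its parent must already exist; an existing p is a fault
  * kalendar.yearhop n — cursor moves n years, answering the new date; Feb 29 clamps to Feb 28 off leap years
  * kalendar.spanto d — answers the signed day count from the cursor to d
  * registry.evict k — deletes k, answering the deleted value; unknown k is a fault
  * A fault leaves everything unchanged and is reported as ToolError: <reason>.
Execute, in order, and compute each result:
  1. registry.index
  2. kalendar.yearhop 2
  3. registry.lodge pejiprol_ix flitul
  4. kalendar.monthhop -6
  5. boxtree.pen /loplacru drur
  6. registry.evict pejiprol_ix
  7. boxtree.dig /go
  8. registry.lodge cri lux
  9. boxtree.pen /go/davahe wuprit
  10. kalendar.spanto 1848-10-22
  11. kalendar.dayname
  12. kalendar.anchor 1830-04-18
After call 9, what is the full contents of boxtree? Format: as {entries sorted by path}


Answer: {go/, go/davahe=wuprit, loplacru=drur}

Derivation:
CALL registry.index[]
RET  []
CALL kalendar.yearhop[2]
RET  1849-01-17
CALL registry.lodge[pejiprol_ix; flitul]
RET  nil
CALL kalendar.monthhop[-6]
RET  1848-07-17
CALL boxtree.pen[/loplacru; drur]
RET  created
CALL registry.evict[pejiprol_ix]
RET  flitul
CALL boxtree.dig[/go]
RET  ok
CALL registry.lodge[cri; lux]
RET  nil
CALL boxtree.pen[/go/davahe; wuprit]
RET  created
CALL kalendar.spanto[1848-10-22]
RET  97
CALL kalendar.dayname[]
RET  Monday
CALL kalendar.anchor[1830-04-18]
RET  1830-04-18


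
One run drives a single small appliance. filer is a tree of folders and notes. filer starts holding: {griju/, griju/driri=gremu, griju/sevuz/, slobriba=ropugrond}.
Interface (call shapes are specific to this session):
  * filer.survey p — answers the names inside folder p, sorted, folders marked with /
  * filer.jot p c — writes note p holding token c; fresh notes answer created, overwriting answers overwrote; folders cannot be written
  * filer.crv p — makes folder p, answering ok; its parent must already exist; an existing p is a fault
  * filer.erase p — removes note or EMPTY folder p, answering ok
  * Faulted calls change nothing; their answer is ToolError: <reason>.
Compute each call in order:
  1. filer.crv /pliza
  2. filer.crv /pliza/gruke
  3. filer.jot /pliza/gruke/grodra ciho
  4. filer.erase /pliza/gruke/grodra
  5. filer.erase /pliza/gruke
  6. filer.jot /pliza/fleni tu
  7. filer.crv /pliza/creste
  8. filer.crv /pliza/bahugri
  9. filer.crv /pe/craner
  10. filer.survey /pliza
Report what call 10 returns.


Answer: [bahugri/, creste/, fleni]

Derivation:
[in] filer.crv p: /pliza
[out] ok
[in] filer.crv p: /pliza/gruke
[out] ok
[in] filer.jot p: /pliza/gruke/grodra c: ciho
[out] created
[in] filer.erase p: /pliza/gruke/grodra
[out] ok
[in] filer.erase p: /pliza/gruke
[out] ok
[in] filer.jot p: /pliza/fleni c: tu
[out] created
[in] filer.crv p: /pliza/creste
[out] ok
[in] filer.crv p: /pliza/bahugri
[out] ok
[in] filer.crv p: /pe/craner
[out] ToolError: no parent
[in] filer.survey p: /pliza
[out] [bahugri/, creste/, fleni]


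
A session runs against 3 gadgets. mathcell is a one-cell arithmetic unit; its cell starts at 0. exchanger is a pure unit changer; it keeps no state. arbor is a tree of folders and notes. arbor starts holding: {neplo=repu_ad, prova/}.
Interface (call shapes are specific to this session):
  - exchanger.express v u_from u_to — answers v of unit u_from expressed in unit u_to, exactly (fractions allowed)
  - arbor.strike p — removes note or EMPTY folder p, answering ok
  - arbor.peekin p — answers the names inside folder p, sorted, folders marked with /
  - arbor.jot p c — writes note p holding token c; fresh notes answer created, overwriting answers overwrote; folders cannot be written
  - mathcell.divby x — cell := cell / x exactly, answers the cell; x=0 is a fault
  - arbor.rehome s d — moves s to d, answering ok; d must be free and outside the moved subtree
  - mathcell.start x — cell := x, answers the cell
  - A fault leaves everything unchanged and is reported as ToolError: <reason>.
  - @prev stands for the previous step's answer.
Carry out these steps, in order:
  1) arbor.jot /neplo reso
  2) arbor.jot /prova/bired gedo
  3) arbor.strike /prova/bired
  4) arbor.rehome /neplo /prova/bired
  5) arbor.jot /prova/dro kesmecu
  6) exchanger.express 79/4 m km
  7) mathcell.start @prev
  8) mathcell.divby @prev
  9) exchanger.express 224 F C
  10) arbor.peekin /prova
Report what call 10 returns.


Answer: [bired, dro]

Derivation:
$ arbor.jot p=/neplo c=reso
[out] overwrote
$ arbor.jot p=/prova/bired c=gedo
[out] created
$ arbor.strike p=/prova/bired
[out] ok
$ arbor.rehome s=/neplo d=/prova/bired
[out] ok
$ arbor.jot p=/prova/dro c=kesmecu
[out] created
$ exchanger.express v=79/4 u_from=m u_to=km
[out] 79/4000
$ mathcell.start x=@prev
[out] 79/4000
$ mathcell.divby x=@prev
[out] 1
$ exchanger.express v=224 u_from=F u_to=C
[out] 320/3
$ arbor.peekin p=/prova
[out] [bired, dro]


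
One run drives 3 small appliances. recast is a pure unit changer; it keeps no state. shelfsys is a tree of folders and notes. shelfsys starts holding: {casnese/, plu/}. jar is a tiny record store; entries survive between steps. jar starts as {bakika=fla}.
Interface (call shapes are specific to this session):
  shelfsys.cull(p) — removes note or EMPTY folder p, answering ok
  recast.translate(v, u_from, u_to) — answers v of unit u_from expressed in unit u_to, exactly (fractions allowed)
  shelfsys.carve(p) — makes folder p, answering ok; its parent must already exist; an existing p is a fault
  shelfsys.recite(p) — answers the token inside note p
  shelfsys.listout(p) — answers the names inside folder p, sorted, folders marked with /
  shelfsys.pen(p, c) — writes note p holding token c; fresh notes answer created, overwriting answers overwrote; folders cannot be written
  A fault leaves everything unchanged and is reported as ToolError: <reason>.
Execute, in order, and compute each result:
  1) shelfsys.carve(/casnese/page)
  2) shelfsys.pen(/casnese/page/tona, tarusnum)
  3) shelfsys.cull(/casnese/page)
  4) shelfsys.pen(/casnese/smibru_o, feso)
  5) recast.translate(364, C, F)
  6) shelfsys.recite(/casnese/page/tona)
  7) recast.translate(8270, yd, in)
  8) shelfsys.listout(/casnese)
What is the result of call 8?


Answer: [page/, smibru_o]

Derivation:
~$ carve p=/casnese/page
:: ok
~$ pen p=/casnese/page/tona c=tarusnum
:: created
~$ cull p=/casnese/page
:: ToolError: not empty
~$ pen p=/casnese/smibru_o c=feso
:: created
~$ translate v=364 u_from=C u_to=F
:: 3436/5
~$ recite p=/casnese/page/tona
:: tarusnum
~$ translate v=8270 u_from=yd u_to=in
:: 297720
~$ listout p=/casnese
:: [page/, smibru_o]


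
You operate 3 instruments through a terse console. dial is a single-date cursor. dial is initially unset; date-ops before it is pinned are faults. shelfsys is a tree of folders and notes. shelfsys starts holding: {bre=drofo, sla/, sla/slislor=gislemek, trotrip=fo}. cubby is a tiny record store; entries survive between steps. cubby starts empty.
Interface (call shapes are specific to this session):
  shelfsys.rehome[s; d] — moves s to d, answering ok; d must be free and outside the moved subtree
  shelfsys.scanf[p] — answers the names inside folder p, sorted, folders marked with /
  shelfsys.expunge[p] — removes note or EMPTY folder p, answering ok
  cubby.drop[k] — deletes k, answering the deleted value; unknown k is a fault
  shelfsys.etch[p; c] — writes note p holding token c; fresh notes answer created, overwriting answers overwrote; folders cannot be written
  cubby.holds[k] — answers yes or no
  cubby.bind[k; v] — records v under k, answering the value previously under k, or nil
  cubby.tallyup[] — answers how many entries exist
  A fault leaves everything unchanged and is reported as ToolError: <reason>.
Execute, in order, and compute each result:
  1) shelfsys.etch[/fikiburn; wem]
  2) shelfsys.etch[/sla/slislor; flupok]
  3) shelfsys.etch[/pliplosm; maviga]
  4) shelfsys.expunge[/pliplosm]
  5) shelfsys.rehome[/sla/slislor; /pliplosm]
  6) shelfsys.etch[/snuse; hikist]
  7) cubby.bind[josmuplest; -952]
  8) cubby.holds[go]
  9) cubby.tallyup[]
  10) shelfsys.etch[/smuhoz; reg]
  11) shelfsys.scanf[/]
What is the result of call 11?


Answer: [bre, fikiburn, pliplosm, sla/, smuhoz, snuse, trotrip]

Derivation:
~$ shelfsys.etch p→/fikiburn c→wem
[out] created
~$ shelfsys.etch p→/sla/slislor c→flupok
[out] overwrote
~$ shelfsys.etch p→/pliplosm c→maviga
[out] created
~$ shelfsys.expunge p→/pliplosm
[out] ok
~$ shelfsys.rehome s→/sla/slislor d→/pliplosm
[out] ok
~$ shelfsys.etch p→/snuse c→hikist
[out] created
~$ cubby.bind k→josmuplest v→-952
[out] nil
~$ cubby.holds k→go
[out] no
~$ cubby.tallyup
[out] 1
~$ shelfsys.etch p→/smuhoz c→reg
[out] created
~$ shelfsys.scanf p→/
[out] [bre, fikiburn, pliplosm, sla/, smuhoz, snuse, trotrip]


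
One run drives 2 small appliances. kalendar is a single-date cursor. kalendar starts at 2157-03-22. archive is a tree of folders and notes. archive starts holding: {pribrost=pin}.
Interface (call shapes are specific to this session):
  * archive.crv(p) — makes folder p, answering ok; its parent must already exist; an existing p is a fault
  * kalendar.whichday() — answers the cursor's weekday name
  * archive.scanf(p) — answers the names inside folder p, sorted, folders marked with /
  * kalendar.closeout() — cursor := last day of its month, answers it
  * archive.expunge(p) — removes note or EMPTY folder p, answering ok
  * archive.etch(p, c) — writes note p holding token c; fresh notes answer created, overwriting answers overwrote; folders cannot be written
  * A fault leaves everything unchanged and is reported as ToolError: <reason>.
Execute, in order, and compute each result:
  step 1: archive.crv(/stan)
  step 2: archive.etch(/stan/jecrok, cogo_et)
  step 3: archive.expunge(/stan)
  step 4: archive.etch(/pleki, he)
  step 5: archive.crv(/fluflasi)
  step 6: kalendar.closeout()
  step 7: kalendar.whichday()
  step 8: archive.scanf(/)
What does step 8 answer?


Answer: [fluflasi/, pleki, pribrost, stan/]

Derivation:
% crv /stan
= ok
% etch /stan/jecrok cogo_et
= created
% expunge /stan
= ToolError: not empty
% etch /pleki he
= created
% crv /fluflasi
= ok
% closeout
= 2157-03-31
% whichday
= Thursday
% scanf /
= [fluflasi/, pleki, pribrost, stan/]


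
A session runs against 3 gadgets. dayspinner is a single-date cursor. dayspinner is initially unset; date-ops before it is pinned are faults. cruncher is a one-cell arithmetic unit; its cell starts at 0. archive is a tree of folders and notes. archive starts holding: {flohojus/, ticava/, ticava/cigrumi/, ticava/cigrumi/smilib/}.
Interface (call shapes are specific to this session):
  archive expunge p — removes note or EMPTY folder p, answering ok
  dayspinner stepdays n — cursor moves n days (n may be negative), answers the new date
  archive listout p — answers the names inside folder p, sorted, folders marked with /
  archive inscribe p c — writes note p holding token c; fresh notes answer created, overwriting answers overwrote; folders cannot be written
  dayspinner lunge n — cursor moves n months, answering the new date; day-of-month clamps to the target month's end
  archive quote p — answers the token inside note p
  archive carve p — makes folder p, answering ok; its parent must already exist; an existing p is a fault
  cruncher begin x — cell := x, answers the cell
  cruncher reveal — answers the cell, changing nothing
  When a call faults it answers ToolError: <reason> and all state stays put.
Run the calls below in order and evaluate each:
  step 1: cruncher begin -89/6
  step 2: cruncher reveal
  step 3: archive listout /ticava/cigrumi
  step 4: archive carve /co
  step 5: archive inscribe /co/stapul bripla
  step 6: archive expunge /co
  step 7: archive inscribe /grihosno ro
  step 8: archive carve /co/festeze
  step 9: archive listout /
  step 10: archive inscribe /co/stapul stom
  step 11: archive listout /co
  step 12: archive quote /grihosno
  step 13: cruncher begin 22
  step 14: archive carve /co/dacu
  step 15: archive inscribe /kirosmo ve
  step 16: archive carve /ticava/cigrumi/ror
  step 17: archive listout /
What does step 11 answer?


·→ cruncher begin(x=-89/6)
·← -89/6
·→ cruncher reveal()
·← -89/6
·→ archive listout(p=/ticava/cigrumi)
·← [smilib/]
·→ archive carve(p=/co)
·← ok
·→ archive inscribe(p=/co/stapul, c=bripla)
·← created
·→ archive expunge(p=/co)
·← ToolError: not empty
·→ archive inscribe(p=/grihosno, c=ro)
·← created
·→ archive carve(p=/co/festeze)
·← ok
·→ archive listout(p=/)
·← [co/, flohojus/, grihosno, ticava/]
·→ archive inscribe(p=/co/stapul, c=stom)
·← overwrote
·→ archive listout(p=/co)
·← [festeze/, stapul]
·→ archive quote(p=/grihosno)
·← ro
·→ cruncher begin(x=22)
·← 22
·→ archive carve(p=/co/dacu)
·← ok
·→ archive inscribe(p=/kirosmo, c=ve)
·← created
·→ archive carve(p=/ticava/cigrumi/ror)
·← ok
·→ archive listout(p=/)
·← [co/, flohojus/, grihosno, kirosmo, ticava/]

Answer: [festeze/, stapul]
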